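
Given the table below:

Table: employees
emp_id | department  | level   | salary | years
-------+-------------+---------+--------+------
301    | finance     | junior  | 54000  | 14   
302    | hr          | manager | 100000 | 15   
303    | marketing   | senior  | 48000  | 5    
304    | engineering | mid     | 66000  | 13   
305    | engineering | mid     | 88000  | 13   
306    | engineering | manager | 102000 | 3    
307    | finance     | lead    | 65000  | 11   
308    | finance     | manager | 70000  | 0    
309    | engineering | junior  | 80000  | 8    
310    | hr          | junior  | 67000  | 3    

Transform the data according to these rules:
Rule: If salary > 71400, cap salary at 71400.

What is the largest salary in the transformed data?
71400

Step 1: Original maximum salary = 102000
Step 2: Apply cap at 71400
Step 3: 4 records had salary > 71400 and were capped
Step 4: Maximum after transformation = 71400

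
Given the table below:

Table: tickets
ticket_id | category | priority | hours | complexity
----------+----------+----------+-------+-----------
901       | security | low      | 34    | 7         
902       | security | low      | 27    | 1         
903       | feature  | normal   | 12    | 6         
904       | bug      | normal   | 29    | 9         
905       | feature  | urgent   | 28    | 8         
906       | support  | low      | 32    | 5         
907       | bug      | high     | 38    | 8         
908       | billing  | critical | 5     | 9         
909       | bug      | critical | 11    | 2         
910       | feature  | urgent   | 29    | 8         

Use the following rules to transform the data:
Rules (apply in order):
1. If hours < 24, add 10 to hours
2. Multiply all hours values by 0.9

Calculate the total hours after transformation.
247.5

Step 1: Apply Rule 1 - Add 10 to records with hours < 24
  - 3 records affected: 28 + (3 × 10) = 58
  - Unaffected records: 217
  - Sum after Rule 1: 275
Step 2: Apply Rule 2 - Multiply all by 0.9
  - 275 × 0.9 = 247.5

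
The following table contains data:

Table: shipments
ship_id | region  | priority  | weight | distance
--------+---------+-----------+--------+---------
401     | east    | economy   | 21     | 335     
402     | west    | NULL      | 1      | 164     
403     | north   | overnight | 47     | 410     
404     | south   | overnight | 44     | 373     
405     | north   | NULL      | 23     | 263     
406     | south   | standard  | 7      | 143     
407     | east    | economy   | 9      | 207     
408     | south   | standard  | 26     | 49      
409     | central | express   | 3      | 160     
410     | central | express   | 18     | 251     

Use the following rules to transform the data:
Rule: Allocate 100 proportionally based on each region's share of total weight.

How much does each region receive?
central: 10.55, east: 15.08, north: 35.18, south: 38.69, west: 0.5

Step 1: Calculate total weight = 199
Step 2: Calculate each region's proportion:
  central: 21/199 = 10.55% → 10.55
  east: 30/199 = 15.08% → 15.08
  north: 70/199 = 35.18% → 35.18
  south: 77/199 = 38.69% → 38.69
  west: 1/199 = 0.50% → 0.5
Step 3: Verify: sum of allocations ≈ 100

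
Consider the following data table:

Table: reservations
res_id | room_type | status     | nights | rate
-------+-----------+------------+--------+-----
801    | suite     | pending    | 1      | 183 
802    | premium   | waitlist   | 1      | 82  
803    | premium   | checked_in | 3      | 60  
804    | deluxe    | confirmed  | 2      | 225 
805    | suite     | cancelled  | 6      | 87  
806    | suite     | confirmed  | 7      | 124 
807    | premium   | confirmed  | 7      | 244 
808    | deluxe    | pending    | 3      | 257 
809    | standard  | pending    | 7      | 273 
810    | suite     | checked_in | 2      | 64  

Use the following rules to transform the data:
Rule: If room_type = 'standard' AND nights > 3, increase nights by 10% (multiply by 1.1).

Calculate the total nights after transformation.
39.7

Step 1: Find records where room_type = 'standard' AND nights > 3
Step 2: 1 records match, summing to 7
Step 3: After multiplier: 7 × 1.1 = 7.7
Step 4: Unaffected records sum: 32
Step 5: Final sum = 7.7 + 32 = 39.7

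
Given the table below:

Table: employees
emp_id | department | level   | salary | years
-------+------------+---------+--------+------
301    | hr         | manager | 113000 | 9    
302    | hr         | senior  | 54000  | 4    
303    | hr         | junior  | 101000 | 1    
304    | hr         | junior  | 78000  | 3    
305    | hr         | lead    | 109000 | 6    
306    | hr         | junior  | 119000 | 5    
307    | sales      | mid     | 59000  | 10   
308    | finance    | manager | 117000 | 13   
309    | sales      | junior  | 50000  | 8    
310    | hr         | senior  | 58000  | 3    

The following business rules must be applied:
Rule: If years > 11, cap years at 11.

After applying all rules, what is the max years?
11

Step 1: Original maximum years = 13
Step 2: Apply cap at 11
Step 3: 1 records had years > 11 and were capped
Step 4: Maximum after transformation = 11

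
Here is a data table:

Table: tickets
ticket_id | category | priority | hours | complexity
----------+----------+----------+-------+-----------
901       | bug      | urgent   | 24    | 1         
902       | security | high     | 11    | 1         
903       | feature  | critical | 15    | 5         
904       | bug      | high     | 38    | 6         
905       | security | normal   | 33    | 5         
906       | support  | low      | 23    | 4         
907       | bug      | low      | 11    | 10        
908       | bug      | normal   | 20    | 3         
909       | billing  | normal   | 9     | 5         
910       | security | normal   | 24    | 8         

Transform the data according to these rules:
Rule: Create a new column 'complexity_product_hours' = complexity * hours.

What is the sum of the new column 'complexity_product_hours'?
1002

Step 1: For each record, compute complexity * hours
Example calculations:
  1 * 24 = 24
  1 * 11 = 11
  5 * 15 = 75
  ...
Step 2: Sum all derived values
Step 3: Total = 1002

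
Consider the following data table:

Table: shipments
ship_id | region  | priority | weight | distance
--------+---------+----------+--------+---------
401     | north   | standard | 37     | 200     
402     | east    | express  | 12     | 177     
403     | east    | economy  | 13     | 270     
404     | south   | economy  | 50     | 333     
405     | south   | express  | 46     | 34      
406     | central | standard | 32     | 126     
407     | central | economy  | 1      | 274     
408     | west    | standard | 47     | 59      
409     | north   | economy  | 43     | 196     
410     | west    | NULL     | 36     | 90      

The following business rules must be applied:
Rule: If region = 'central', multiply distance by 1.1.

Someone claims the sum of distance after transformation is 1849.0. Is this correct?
No, the correct result is 1799.0.

Step 1: Calculate the correct sum after transformation
Step 2: Apply multiplier 1.1 to records where region = 'central'
Step 3: Correct result = 1799.0
Step 4: Claimed result = 1849.0
Step 5: 1799.0 ≠ 1849.0
Conclusion: The claimed result is incorrect. The correct answer is 1799.0.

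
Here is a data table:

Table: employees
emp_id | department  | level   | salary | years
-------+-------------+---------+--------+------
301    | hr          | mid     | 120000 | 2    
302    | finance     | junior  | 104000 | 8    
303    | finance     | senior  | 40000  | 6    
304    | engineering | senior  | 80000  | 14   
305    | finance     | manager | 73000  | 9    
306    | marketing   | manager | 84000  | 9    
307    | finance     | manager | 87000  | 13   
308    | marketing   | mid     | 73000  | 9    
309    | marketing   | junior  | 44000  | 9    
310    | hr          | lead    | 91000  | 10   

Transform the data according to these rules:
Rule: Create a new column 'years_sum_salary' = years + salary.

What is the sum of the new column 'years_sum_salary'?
796089

Step 1: For each record, compute years + salary
Example calculations:
  2 + 120000 = 120002
  8 + 104000 = 104008
  6 + 40000 = 40006
  ...
Step 2: Sum all derived values
Step 3: Total = 796089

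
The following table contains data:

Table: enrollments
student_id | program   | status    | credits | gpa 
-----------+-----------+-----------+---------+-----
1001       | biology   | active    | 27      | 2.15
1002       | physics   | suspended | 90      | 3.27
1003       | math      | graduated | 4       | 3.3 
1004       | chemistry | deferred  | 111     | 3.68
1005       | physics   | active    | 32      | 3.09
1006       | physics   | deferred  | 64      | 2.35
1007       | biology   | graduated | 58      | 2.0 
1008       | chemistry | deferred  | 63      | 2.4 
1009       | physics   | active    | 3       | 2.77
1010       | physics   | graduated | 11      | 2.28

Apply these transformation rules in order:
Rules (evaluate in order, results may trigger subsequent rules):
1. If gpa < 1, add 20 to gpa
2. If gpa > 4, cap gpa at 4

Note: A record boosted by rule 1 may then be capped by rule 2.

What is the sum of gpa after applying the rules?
27.29

Step 1: Apply rule 1 to records with gpa < 1
  - 0 records get bonus of 20
  - Of these, 0 records then exceed 4 and get capped
Step 2: Apply rule 2 to records with gpa > 4
  - 0 records (original) are capped
Step 3: Calculate final sum = 27.29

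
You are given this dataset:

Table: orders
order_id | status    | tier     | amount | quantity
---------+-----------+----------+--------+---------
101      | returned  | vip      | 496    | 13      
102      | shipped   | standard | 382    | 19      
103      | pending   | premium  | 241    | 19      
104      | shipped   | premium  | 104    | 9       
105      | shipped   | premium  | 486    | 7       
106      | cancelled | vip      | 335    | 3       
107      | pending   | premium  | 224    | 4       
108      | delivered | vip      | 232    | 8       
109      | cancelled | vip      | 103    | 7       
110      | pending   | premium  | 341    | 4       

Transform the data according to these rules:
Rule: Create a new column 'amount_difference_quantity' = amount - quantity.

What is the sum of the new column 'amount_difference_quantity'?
2851

Step 1: For each record, compute amount - quantity
Example calculations:
  496 - 13 = 483
  382 - 19 = 363
  241 - 19 = 222
  ...
Step 2: Sum all derived values
Step 3: Total = 2851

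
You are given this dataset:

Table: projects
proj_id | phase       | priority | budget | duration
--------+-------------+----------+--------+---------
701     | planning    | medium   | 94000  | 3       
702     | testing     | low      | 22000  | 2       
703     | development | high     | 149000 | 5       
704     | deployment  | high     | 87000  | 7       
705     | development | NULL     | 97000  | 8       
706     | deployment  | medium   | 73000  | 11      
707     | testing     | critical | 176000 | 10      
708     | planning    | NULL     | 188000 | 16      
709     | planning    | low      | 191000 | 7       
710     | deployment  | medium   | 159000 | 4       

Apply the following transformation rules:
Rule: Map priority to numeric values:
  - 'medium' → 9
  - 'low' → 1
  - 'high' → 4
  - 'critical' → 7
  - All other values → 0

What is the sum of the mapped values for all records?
44

Step 1: Apply mapping to each record
Step 2: Count by status:
  'medium': 3 records × 9 = 27
  'low': 2 records × 1 = 2
  'high': 2 records × 4 = 8
  'critical': 1 records × 7 = 7
Step 3: Sum all mapped values = 44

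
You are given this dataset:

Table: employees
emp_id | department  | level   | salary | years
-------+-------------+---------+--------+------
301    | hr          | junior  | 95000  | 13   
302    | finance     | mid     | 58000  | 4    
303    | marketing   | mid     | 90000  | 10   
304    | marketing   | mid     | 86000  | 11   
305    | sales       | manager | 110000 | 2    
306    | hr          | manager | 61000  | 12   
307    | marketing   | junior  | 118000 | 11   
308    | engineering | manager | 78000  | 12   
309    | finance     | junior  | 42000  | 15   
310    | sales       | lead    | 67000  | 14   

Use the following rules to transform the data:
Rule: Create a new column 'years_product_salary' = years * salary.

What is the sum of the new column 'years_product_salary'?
8067000

Step 1: For each record, compute years * salary
Example calculations:
  13 * 95000 = 1235000
  4 * 58000 = 232000
  10 * 90000 = 900000
  ...
Step 2: Sum all derived values
Step 3: Total = 8067000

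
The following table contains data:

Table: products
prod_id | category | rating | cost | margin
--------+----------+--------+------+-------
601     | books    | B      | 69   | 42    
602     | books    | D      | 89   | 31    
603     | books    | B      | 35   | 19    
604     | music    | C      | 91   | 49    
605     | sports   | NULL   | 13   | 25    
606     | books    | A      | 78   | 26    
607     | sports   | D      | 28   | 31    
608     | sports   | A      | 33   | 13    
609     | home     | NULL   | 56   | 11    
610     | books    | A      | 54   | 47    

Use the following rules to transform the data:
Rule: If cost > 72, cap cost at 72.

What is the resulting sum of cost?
504

Step 1: 3 records have cost > 72
Step 2: These records originally summed to 258
Step 3: After capping: 3 × 72 = 216
Step 4: Unaffected records sum: 288
Step 5: Final sum = 216 + 288 = 504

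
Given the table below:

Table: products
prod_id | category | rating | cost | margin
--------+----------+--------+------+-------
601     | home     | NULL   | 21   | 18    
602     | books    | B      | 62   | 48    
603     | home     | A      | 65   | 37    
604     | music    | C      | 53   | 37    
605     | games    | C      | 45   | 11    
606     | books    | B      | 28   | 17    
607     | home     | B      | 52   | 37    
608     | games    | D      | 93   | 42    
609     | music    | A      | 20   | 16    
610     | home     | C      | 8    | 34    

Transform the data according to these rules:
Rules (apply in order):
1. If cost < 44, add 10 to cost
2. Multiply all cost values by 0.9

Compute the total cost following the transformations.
438.3

Step 1: Apply Rule 1 - Add 10 to records with cost < 44
  - 4 records affected: 77 + (4 × 10) = 117
  - Unaffected records: 370
  - Sum after Rule 1: 487
Step 2: Apply Rule 2 - Multiply all by 0.9
  - 487 × 0.9 = 438.3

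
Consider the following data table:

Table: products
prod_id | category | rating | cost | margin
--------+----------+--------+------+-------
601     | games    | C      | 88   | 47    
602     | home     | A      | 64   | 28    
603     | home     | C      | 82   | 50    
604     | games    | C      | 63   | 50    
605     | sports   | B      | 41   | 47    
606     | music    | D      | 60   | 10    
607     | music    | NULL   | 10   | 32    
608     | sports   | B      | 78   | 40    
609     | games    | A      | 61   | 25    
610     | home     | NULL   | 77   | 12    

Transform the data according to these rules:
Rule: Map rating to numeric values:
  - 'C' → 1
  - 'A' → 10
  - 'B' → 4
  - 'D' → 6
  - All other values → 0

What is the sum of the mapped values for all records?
37

Step 1: Apply mapping to each record
Step 2: Count by status:
  'C': 3 records × 1 = 3
  'A': 2 records × 10 = 20
  'B': 2 records × 4 = 8
  'D': 1 records × 6 = 6
Step 3: Sum all mapped values = 37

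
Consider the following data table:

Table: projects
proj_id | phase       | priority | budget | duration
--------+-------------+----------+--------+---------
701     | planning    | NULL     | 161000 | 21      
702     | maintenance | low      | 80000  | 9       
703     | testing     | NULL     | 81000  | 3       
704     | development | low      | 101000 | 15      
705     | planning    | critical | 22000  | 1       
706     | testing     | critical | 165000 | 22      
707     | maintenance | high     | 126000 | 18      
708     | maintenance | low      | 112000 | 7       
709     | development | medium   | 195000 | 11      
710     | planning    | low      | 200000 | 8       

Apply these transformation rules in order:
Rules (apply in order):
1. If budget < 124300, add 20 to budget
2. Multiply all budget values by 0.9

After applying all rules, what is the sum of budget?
1118790.0

Step 1: Apply Rule 1 - Add 20 to records with budget < 124300
  - 5 records affected: 396000 + (5 × 20) = 396100
  - Unaffected records: 847000
  - Sum after Rule 1: 1243100
Step 2: Apply Rule 2 - Multiply all by 0.9
  - 1243100 × 0.9 = 1118790.0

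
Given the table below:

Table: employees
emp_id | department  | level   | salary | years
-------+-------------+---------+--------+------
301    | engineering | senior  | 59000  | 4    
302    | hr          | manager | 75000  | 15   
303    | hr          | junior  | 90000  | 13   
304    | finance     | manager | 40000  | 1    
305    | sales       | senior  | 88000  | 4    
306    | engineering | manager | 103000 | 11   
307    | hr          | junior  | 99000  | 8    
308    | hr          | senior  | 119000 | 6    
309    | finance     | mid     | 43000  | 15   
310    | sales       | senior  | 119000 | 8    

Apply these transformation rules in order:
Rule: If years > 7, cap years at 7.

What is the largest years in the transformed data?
7

Step 1: Original maximum years = 15
Step 2: Apply cap at 7
Step 3: 6 records had years > 7 and were capped
Step 4: Maximum after transformation = 7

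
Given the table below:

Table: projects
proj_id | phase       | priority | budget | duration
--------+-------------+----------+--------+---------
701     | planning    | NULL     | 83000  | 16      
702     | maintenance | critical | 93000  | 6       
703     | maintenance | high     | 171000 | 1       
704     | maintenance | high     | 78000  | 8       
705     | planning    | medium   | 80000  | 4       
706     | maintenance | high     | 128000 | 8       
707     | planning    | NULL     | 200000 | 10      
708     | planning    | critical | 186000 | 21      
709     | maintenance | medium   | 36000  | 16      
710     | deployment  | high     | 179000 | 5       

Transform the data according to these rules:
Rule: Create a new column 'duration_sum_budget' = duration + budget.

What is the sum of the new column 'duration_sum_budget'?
1234095

Step 1: For each record, compute duration + budget
Example calculations:
  16 + 83000 = 83016
  6 + 93000 = 93006
  1 + 171000 = 171001
  ...
Step 2: Sum all derived values
Step 3: Total = 1234095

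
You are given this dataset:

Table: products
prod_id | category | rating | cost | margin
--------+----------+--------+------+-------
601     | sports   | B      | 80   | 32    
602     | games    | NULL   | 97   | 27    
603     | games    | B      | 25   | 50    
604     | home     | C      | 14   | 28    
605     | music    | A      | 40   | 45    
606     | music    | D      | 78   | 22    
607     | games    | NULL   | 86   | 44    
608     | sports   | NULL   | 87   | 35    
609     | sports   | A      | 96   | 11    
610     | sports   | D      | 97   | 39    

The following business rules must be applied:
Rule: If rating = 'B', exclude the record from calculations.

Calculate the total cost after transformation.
595

Step 1: Identify records where rating = 'B'
Step 2: The excluded records sum to 105
Step 3: Original total cost = 700
Step 4: Remaining total = 700 - 105 = 595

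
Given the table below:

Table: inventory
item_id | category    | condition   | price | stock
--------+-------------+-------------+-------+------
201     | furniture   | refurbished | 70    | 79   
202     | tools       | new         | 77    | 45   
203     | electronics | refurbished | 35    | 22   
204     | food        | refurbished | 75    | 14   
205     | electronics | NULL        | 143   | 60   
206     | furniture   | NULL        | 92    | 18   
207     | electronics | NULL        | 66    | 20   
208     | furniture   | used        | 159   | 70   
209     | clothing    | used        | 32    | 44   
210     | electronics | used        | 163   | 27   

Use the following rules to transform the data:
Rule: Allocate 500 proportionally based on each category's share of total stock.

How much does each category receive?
clothing: 55.14, electronics: 161.65, food: 17.54, furniture: 209.27, tools: 56.39

Step 1: Calculate total stock = 399
Step 2: Calculate each category's proportion:
  clothing: 44/399 = 11.03% → 55.14
  electronics: 129/399 = 32.33% → 161.65
  food: 14/399 = 3.51% → 17.54
  furniture: 167/399 = 41.85% → 209.27
  tools: 45/399 = 11.28% → 56.39
Step 3: Verify: sum of allocations ≈ 500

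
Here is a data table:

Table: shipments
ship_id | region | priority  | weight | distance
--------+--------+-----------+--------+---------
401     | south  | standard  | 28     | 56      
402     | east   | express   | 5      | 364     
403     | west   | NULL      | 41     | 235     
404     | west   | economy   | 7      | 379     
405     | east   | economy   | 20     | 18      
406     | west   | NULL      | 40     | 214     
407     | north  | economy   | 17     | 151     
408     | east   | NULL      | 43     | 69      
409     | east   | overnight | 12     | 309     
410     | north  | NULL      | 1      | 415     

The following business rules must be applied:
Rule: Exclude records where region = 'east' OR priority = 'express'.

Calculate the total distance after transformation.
1450

Step 1: Find records where region = 'east' OR priority = 'express'
Step 2: 4 records match, summing to 760
Step 3: Original sum: 2210
Step 4: Remaining sum = 2210 - 760 = 1450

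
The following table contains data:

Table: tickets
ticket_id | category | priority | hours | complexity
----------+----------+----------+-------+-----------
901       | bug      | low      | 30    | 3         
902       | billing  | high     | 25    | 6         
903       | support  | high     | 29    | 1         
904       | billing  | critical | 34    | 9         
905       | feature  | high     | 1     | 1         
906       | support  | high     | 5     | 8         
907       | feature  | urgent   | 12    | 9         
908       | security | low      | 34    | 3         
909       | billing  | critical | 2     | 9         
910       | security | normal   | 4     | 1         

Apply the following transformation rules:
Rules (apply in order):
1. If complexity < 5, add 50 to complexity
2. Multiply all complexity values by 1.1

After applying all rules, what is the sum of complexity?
330.0

Step 1: Apply Rule 1 - Add 50 to records with complexity < 5
  - 5 records affected: 9 + (5 × 50) = 259
  - Unaffected records: 41
  - Sum after Rule 1: 300
Step 2: Apply Rule 2 - Multiply all by 1.1
  - 300 × 1.1 = 330.0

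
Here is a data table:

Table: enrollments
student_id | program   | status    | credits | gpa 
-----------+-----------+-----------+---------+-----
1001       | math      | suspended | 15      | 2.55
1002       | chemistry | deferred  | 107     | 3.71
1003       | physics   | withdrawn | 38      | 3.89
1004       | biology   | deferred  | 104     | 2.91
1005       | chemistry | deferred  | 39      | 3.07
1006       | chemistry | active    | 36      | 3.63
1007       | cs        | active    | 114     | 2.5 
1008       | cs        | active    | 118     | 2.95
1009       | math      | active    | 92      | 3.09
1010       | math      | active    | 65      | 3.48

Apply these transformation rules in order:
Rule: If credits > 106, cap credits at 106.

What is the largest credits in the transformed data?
106

Step 1: Original maximum credits = 118
Step 2: Apply cap at 106
Step 3: 3 records had credits > 106 and were capped
Step 4: Maximum after transformation = 106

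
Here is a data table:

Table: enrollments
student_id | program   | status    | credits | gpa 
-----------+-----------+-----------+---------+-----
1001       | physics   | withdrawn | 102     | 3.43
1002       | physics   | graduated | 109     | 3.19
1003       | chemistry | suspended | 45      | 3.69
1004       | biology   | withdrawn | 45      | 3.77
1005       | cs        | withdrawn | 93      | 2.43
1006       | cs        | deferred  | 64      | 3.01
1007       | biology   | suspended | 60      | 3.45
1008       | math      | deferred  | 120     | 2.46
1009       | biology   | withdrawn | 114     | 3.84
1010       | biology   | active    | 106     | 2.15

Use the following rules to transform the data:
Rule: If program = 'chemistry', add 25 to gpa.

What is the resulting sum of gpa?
56.42

Step 1: Count records where program = 'chemistry': 1
Step 2: Total bonus added: 1 × 25 = 25
Step 3: Original sum of gpa: 31.42
Step 4: Final sum = 31.42 + 25 = 56.42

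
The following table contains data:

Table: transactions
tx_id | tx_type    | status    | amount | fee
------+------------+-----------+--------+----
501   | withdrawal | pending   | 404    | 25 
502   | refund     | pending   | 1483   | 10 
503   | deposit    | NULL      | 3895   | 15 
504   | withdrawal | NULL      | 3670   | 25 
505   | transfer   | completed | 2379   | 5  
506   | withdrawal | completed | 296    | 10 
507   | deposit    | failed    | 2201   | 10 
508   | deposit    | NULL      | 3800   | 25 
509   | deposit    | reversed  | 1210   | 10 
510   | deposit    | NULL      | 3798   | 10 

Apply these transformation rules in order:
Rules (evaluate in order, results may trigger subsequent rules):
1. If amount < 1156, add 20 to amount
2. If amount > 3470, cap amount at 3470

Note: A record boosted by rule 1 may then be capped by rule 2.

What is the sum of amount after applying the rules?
21893

Step 1: Apply rule 1 to records with amount < 1156
  - 2 records get bonus of 20
  - Of these, 0 records then exceed 3470 and get capped
Step 2: Apply rule 2 to records with amount > 3470
  - 4 records (original) are capped
Step 3: Calculate final sum = 21893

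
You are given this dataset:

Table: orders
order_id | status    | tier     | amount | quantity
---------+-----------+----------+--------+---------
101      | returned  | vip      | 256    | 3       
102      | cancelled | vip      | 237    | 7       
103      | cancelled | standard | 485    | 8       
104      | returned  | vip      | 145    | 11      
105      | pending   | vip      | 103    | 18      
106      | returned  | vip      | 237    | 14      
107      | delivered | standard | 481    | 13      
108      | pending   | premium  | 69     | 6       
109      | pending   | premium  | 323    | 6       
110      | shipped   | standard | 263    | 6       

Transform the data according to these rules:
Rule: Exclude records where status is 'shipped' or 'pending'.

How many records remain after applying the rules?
6

Step 1: Count records to exclude
  - 1 (shipped) + 3 (pending) = 4 records
Step 2: Total records: 10
Step 3: Remaining = 10 - 4 = 6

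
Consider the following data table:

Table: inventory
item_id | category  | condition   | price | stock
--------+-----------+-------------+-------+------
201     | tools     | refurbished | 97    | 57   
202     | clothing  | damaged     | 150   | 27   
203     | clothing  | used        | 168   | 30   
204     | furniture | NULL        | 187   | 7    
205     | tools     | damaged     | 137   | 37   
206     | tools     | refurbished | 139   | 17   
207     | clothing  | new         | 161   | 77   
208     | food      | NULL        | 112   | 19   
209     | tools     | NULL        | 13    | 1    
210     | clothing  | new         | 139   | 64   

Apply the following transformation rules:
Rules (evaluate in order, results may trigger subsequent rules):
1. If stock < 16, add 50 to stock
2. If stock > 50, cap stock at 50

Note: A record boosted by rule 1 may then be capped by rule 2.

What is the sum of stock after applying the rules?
380

Step 1: Apply rule 1 to records with stock < 16
  - 2 records get bonus of 50
  - Of these, 2 records then exceed 50 and get capped
Step 2: Apply rule 2 to records with stock > 50
  - 3 records (original) are capped
Step 3: Calculate final sum = 380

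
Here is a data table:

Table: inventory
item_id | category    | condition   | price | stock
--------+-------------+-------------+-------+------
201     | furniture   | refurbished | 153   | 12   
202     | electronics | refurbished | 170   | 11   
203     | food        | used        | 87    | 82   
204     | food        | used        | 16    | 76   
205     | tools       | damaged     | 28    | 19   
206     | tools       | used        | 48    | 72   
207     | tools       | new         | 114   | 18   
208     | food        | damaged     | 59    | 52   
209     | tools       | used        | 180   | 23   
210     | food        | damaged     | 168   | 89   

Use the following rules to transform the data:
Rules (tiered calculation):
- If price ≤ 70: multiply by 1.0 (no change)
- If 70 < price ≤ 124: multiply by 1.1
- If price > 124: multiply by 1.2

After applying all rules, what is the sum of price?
1177.3

Step 1: Tier 1 (price ≤ 70): 4 records, sum = 151 × 1.0 = 151.0
Step 2: Tier 2 (70 < price ≤ 124): 2 records, sum = 201 × 1.1 = 221.1
Step 3: Tier 3 (price > 124): 4 records, sum = 671 × 1.2 = 805.2
Step 4: Final sum = 151.0 + 221.1 + 805.2 = 1177.3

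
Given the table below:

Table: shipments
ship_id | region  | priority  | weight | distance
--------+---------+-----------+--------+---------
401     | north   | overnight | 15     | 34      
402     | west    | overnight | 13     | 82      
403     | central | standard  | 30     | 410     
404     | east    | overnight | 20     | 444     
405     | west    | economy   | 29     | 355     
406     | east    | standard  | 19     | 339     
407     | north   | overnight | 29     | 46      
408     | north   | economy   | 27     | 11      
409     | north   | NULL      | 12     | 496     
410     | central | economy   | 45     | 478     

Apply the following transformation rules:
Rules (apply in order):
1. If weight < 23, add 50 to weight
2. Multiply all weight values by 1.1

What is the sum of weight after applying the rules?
537.9

Step 1: Apply Rule 1 - Add 50 to records with weight < 23
  - 5 records affected: 79 + (5 × 50) = 329
  - Unaffected records: 160
  - Sum after Rule 1: 489
Step 2: Apply Rule 2 - Multiply all by 1.1
  - 489 × 1.1 = 537.9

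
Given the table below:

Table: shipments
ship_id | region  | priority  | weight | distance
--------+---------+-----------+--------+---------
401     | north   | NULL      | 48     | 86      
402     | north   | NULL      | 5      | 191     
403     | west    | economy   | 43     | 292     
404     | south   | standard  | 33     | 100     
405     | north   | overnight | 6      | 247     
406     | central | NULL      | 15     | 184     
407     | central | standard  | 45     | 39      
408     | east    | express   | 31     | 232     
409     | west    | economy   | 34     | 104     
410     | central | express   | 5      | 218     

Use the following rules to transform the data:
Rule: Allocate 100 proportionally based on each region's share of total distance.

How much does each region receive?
central: 26.05, east: 13.7, north: 30.95, south: 5.91, west: 23.39

Step 1: Calculate total distance = 1693
Step 2: Calculate each region's proportion:
  central: 441/1693 = 26.05% → 26.05
  east: 232/1693 = 13.70% → 13.7
  north: 524/1693 = 30.95% → 30.95
  south: 100/1693 = 5.91% → 5.91
  west: 396/1693 = 23.39% → 23.39
Step 3: Verify: sum of allocations ≈ 100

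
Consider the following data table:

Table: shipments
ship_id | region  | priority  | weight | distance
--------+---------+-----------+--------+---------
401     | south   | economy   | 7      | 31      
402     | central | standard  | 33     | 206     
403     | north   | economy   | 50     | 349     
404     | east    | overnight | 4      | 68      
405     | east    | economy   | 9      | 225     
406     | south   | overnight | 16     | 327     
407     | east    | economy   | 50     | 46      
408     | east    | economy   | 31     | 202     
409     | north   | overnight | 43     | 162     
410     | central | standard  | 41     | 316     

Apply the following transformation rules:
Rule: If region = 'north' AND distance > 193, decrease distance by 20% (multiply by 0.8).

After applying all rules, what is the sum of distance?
1862.2

Step 1: Find records where region = 'north' AND distance > 193
Step 2: 1 records match, summing to 349
Step 3: After multiplier: 349 × 0.8 = 279.2
Step 4: Unaffected records sum: 1583
Step 5: Final sum = 279.2 + 1583 = 1862.2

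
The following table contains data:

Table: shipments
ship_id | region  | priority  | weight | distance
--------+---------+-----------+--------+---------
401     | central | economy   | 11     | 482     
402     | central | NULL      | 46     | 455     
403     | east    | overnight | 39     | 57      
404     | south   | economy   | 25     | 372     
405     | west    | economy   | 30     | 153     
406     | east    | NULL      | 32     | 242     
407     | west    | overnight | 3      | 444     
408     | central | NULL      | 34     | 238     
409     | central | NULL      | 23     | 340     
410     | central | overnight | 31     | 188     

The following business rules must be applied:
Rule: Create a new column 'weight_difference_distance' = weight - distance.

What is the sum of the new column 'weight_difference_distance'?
-2697

Step 1: For each record, compute weight - distance
Example calculations:
  11 - 482 = -471
  46 - 455 = -409
  39 - 57 = -18
  ...
Step 2: Sum all derived values
Step 3: Total = -2697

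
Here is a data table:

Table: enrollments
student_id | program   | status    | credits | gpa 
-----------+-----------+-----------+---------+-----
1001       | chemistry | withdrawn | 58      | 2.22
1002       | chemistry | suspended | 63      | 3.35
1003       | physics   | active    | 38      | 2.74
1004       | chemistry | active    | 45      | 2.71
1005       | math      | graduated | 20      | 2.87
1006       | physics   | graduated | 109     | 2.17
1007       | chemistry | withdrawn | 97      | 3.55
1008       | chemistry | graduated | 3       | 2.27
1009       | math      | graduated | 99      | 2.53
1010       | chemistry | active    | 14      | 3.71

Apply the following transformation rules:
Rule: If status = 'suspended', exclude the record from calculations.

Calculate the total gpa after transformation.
24.77

Step 1: Identify records where status = 'suspended'
Step 2: The excluded records sum to 3.35
Step 3: Original total gpa = 28.12
Step 4: Remaining total = 28.12 - 3.35 = 24.77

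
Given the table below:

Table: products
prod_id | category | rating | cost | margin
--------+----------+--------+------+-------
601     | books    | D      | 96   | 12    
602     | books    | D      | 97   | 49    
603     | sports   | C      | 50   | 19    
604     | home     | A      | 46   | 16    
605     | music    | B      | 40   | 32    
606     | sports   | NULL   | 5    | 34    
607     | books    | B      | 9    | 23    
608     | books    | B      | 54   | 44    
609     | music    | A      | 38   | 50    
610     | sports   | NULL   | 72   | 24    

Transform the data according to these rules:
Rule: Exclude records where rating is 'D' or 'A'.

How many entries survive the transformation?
6

Step 1: Count records to exclude
  - 2 (D) + 2 (A) = 4 records
Step 2: Total records: 10
Step 3: Remaining = 10 - 4 = 6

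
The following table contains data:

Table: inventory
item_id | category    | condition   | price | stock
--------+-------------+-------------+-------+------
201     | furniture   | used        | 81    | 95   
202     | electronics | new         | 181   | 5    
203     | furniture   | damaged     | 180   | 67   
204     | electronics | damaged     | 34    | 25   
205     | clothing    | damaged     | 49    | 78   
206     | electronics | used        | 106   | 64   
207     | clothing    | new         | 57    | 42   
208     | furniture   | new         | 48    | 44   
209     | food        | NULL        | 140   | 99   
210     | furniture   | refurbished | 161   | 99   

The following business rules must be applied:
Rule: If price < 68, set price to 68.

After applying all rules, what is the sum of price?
1121

Step 1: 4 records have price < 68
Step 2: These records originally summed to 188
Step 3: After setting to minimum: 4 × 68 = 272
Step 4: Unaffected records sum: 849
Step 5: Final sum = 272 + 849 = 1121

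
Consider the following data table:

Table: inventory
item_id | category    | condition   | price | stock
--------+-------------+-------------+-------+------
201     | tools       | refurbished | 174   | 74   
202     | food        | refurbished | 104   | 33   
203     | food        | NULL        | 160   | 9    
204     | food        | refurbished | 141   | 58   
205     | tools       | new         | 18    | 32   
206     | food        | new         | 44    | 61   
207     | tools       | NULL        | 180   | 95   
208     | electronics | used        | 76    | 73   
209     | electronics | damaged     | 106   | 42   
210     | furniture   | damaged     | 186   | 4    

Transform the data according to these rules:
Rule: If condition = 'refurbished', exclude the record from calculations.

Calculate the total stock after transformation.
316

Step 1: Identify records where condition = 'refurbished'
Step 2: The excluded records sum to 165
Step 3: Original total stock = 481
Step 4: Remaining total = 481 - 165 = 316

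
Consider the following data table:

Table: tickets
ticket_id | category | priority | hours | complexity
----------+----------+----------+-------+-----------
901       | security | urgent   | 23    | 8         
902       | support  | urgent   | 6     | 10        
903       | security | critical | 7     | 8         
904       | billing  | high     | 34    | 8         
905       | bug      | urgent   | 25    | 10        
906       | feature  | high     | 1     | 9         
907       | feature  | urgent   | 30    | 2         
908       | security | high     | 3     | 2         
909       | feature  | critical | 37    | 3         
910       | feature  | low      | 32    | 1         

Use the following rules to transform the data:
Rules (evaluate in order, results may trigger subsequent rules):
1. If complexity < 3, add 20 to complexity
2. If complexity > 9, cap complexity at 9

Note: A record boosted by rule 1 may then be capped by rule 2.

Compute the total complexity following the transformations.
81

Step 1: Apply rule 1 to records with complexity < 3
  - 3 records get bonus of 20
  - Of these, 3 records then exceed 9 and get capped
Step 2: Apply rule 2 to records with complexity > 9
  - 2 records (original) are capped
Step 3: Calculate final sum = 81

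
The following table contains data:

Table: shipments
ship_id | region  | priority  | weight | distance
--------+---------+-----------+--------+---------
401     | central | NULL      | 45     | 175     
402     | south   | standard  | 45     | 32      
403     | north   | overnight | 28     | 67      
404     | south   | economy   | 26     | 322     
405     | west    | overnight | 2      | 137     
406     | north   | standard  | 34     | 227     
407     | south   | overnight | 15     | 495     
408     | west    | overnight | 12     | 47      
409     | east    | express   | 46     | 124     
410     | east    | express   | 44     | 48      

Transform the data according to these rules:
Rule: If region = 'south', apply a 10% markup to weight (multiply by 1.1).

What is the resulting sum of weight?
305.6

Step 1: Records with region = 'south' have total weight = 86
Step 2: Apply multiplier: 86 × 1.1 = 94.6
Step 3: Other records total: 211
Step 4: Final sum = 94.6 + 211 = 305.6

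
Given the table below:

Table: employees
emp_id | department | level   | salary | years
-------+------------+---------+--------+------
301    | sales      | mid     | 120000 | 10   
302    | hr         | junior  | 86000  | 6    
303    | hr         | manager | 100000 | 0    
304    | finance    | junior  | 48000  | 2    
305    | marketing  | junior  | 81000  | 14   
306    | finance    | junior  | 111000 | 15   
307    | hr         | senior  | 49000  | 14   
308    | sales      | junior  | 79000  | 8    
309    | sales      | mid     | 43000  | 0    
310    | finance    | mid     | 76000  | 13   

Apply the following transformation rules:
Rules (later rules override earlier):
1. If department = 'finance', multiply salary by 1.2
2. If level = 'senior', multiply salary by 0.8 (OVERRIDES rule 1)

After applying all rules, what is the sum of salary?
830200.0

Step 1: Rule 2 takes priority for records with level = 'senior'
  - 1 records: 49000 × 0.8 = 39200.0
Step 2: Rule 1 applies to remaining records with department = 'finance'
  - 3 records: 235000 × 1.2 = 282000.0
Step 3: Other records unchanged: 509000
Step 4: Final sum = 39200.0 + 282000.0 + 509000 = 830200.0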